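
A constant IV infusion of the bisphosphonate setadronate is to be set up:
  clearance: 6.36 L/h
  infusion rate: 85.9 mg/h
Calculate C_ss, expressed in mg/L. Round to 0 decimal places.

14 mg/L

At steady state Css = R₀ / CL = 85.9 / 6.360 = 13.51 mg/L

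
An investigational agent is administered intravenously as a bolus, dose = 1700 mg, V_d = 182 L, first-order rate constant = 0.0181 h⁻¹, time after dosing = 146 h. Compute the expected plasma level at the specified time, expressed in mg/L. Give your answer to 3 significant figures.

C₀ = Dose / Vd = 1700 / 182 = 9.341 mg/L
C = C₀ · e^(−k·t) = 9.341 × e^(−0.01810 × 146)
  = 9.341 × 0.07118 = 0.6649 mg/L

0.665 mg/L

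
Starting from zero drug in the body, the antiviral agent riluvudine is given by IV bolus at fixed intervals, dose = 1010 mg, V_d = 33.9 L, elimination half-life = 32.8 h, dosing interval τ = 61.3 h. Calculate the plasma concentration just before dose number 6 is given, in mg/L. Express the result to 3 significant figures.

C₀ per dose = Dose / Vd = 1010 / 33.9 = 29.79 mg/L
k = ln2 / t½ = 0.693147 / 32.8 = 0.02113 h⁻¹
Fraction remaining after one interval: r = e^(−kτ) = e^(−0.02113 × 61.3) = 0.2738
Before dose 6, 5 doses have been given (aged 1τ, 2τ, 3τ, 4τ, 5τ).
C_trough = C₀ × (r + r² + … + r^5) = C₀ × r(1−r^5)/(1−r)
        = 29.79 × 0.2738 × (1 − 0.001539) / (1 − 0.2738) = 11.21 mg/L

11.2 mg/L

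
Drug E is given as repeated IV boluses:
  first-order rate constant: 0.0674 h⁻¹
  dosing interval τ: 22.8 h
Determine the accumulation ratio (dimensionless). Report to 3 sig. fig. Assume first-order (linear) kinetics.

1.27

e^(−kτ) = e^(−0.06740 × 22.8) = 0.2151
Accumulation ratio R = 1 / (1 − e^(−kτ)) = 1 / (1 − 0.2151) = 1.274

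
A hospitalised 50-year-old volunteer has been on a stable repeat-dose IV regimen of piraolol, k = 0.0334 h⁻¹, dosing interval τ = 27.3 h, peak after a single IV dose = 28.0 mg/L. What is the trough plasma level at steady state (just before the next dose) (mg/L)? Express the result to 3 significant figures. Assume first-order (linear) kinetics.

18.8 mg/L

e^(−kτ) = e^(−0.03340 × 27.3) = 0.4018
Accumulation ratio R = 1 / (1 − e^(−kτ)) = 1 / (1 − 0.4018) = 1.672
Steady-state trough = C₀ × R × e^(−kτ) = 28.0 × 1.672 × 0.4018 = 18.81 mg/L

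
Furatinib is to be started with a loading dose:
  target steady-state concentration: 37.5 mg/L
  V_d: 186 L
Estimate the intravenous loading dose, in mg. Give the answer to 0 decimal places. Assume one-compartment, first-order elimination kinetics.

LD = Css × Vd = 37.5 × 186 = 6975 mg

6975 mg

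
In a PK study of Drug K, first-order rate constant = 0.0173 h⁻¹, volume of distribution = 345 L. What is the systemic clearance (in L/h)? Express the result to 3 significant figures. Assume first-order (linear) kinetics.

CL = k × Vd = 0.0173 × 345 = 5.969 L/h

5.97 L/h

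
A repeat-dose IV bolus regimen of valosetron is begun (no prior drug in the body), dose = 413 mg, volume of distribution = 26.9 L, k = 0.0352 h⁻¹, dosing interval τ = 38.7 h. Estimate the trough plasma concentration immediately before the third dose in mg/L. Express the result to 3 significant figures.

C₀ per dose = Dose / Vd = 413 / 26.9 = 15.35 mg/L
Fraction remaining after one interval: r = e^(−kτ) = e^(−0.03520 × 38.7) = 0.2561
Before dose 3, 2 doses have been given (aged 1τ, 2τ).
C_trough = C₀ × (r + r²) = 15.35 × (0.2561 + 0.06559) = 4.938 mg/L

4.94 mg/L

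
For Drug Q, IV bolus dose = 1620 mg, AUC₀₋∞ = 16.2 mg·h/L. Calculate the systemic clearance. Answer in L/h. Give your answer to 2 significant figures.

100 L/h

CL = Dose / AUC = 1620 / 16.2 = 100.0 L/h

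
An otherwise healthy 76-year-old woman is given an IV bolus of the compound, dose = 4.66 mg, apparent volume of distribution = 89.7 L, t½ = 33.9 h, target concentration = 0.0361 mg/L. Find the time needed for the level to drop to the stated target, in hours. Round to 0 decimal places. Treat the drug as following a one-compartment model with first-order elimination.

18 h

C₀ = Dose / Vd = 4.660 / 89.7 = 0.05195 mg/L
k = ln2 / t½ = 0.693147 / 33.9 = 0.02045 h⁻¹
t = ln(C₀ / C) / k = ln(0.05195 / 0.0361) / 0.02045
  = ln(1.439) / 0.02045 = 0.3639 / 0.02045 = 17.79 h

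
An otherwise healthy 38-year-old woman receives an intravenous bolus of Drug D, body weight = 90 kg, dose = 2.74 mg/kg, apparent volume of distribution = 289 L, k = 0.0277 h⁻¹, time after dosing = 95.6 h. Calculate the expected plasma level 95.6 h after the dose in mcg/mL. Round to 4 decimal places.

Total dose = 2.74 × 90 = 246.6 mg
C₀ = Dose / Vd = 246.6 / 289 = 0.8533 mg/L
C = C₀ · e^(−k·t) = 0.8533 × e^(−0.02770 × 95.6)
  = 0.8533 × 0.07078 = 0.06040 mg/L
(0.06040 mg/L = 0.06040 mcg/mL)

0.0604 mcg/mL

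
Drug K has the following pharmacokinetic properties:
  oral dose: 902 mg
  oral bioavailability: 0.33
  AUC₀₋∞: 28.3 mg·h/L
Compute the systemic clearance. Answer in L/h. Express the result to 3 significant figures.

CL = F·Dose / AUC = 0.33 × 902 / 28.3 = 10.52 L/h

10.5 L/h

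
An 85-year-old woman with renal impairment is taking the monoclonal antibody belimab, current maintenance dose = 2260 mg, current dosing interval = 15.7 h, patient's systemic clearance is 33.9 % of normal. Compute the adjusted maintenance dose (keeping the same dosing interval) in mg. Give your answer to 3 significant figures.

766 mg

To keep the same average steady-state level, dosing rate must scale with clearance.
CL ratio = 33.9 / 100 = 0.3390
New dose (same interval) = 2260 × 0.3390 = 766.1 mg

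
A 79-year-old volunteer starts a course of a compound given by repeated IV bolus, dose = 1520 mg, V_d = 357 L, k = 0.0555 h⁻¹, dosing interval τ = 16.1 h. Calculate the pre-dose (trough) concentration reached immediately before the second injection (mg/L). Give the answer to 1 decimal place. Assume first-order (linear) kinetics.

C₀ per dose = Dose / Vd = 1520 / 357 = 4.258 mg/L
Fraction remaining after one interval: r = e^(−kτ) = e^(−0.05550 × 16.1) = 0.4092
Before dose 2, 1 dose has been given (aged 1τ).
C_trough = C₀ × r = 4.258 × 0.4092 = 1.742 mg/L

1.7 mg/L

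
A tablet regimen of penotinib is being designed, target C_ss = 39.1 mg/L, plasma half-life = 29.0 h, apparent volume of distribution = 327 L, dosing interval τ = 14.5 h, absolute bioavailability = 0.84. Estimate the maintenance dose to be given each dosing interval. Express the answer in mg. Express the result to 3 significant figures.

5280 mg

k = ln2 / t½ = 0.693147 / 29.0 = 0.02390 h⁻¹
CL = k × Vd = 0.02390 × 327 = 7.815 L/h
At steady state, F × (Dose/τ) = Css × CL.
Dose = Css × CL × τ / F = 39.1 × 7.815 × 14.5 / 0.84 = 5275 mg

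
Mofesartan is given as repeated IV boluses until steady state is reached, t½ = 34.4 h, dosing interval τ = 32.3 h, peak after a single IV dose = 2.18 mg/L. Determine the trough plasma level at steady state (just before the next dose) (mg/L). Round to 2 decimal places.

2.38 mg/L

k = ln2 / t½ = 0.693147 / 34.4 = 0.02015 h⁻¹
e^(−kτ) = e^(−0.02015 × 32.3) = 0.5216
Accumulation ratio R = 1 / (1 − e^(−kτ)) = 1 / (1 − 0.5216) = 2.090
Steady-state trough = C₀ × R × e^(−kτ) = 2.18 × 2.090 × 0.5216 = 2.377 mg/L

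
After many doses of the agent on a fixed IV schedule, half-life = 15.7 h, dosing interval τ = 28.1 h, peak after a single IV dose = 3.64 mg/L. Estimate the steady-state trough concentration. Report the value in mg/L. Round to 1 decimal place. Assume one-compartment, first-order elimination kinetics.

1.5 mg/L

k = ln2 / t½ = 0.693147 / 15.7 = 0.04415 h⁻¹
e^(−kτ) = e^(−0.04415 × 28.1) = 0.2892
Accumulation ratio R = 1 / (1 − e^(−kτ)) = 1 / (1 − 0.2892) = 1.407
Steady-state trough = C₀ × R × e^(−kτ) = 3.64 × 1.407 × 0.2892 = 1.481 mg/L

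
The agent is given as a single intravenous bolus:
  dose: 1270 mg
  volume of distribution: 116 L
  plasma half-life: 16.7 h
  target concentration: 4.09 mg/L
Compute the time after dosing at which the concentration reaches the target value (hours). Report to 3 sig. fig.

C₀ = Dose / Vd = 1270 / 116 = 10.95 mg/L
k = ln2 / t½ = 0.693147 / 16.7 = 0.04151 h⁻¹
t = ln(C₀ / C) / k = ln(10.95 / 4.09) / 0.04151
  = ln(2.677) / 0.04151 = 0.9847 / 0.04151 = 23.72 h

23.7 h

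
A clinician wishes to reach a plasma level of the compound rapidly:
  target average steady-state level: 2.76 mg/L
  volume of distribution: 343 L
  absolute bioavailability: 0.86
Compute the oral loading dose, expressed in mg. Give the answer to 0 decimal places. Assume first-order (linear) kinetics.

LD = Css × Vd / F = 2.76 × 343 / 0.86 = 1101 mg

1101 mg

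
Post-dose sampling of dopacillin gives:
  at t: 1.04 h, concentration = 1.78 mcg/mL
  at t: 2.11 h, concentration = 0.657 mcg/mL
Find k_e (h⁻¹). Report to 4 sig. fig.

k = ln(C₁/C₂) / (t₂ − t₁) = ln(1.78/0.657) / (2.11 − 1.04)
  = 0.9967 / 1.070 = 0.9315 h⁻¹

0.9315 h⁻¹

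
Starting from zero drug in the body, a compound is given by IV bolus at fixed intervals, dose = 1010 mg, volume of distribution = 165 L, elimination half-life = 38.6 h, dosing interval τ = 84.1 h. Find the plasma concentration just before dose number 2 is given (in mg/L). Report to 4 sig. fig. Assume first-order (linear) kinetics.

1.352 mg/L

C₀ per dose = Dose / Vd = 1010 / 165 = 6.121 mg/L
k = ln2 / t½ = 0.693147 / 38.6 = 0.01796 h⁻¹
Fraction remaining after one interval: r = e^(−kτ) = e^(−0.01796 × 84.1) = 0.2208
Before dose 2, 1 dose has been given (aged 1τ).
C_trough = C₀ × r = 6.121 × 0.2208 = 1.352 mg/L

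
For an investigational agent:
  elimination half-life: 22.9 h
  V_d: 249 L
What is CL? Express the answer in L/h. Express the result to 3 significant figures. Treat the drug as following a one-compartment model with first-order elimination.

k = ln2 / t½ = 0.693147 / 22.9 = 0.03027 h⁻¹
CL = k × Vd = 0.03027 × 249 = 7.537 L/h

7.54 L/h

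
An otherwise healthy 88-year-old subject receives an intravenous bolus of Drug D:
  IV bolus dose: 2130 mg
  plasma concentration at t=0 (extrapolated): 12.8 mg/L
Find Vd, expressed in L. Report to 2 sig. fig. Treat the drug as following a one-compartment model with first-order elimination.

170 L

Vd = Dose / C₀ = 2130 / 12.8 = 166.4 L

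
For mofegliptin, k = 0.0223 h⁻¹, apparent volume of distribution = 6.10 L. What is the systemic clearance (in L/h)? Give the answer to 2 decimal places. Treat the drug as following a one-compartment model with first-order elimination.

0.14 L/h

CL = k × Vd = 0.0223 × 6.10 = 0.1360 L/h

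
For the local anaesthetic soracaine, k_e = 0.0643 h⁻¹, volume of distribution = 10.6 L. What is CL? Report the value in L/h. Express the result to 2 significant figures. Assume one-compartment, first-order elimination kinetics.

CL = k × Vd = 0.0643 × 10.6 = 0.6816 L/h

0.68 L/h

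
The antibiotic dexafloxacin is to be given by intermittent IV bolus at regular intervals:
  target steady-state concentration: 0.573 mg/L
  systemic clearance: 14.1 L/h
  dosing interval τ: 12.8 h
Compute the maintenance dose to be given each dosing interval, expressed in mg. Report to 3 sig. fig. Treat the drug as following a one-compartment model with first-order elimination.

At steady state, Dose/τ = Css × CL.
Dose = Css × CL × τ = 0.573 × 14.10 × 12.8 = 103.4 mg

103 mg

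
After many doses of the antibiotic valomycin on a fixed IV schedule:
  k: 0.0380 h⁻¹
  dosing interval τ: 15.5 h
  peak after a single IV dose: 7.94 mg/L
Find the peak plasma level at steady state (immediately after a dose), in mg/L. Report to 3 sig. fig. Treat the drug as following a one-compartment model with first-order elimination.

e^(−kτ) = e^(−0.03800 × 15.5) = 0.5549
Accumulation ratio R = 1 / (1 − e^(−kτ)) = 1 / (1 − 0.5549) = 2.247
Steady-state peak = C₀ × R = 7.94 × 2.247 = 17.84 mg/L

17.8 mg/L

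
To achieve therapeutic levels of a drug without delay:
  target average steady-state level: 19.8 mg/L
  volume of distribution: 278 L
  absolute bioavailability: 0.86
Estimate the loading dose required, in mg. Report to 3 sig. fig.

6400 mg

LD = Css × Vd / F = 19.8 × 278 / 0.86 = 6400 mg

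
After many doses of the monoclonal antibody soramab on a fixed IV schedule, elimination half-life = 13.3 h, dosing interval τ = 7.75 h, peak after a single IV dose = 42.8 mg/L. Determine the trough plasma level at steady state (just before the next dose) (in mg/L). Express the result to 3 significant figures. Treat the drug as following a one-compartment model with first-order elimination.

86.0 mg/L

k = ln2 / t½ = 0.693147 / 13.3 = 0.05212 h⁻¹
e^(−kτ) = e^(−0.05212 × 7.75) = 0.6677
Accumulation ratio R = 1 / (1 − e^(−kτ)) = 1 / (1 − 0.6677) = 3.009
Steady-state trough = C₀ × R × e^(−kτ) = 42.8 × 3.009 × 0.6677 = 85.99 mg/L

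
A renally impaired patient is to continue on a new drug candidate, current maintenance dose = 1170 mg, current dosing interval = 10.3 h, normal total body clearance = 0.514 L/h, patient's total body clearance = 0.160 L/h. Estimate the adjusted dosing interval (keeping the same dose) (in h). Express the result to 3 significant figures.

33.1 h

To keep the same average steady-state level, dosing rate must scale with clearance.
CL ratio = 0.160 / 0.514 = 0.3113
New interval (same dose) = 10.3 / 0.3113 = 33.09 h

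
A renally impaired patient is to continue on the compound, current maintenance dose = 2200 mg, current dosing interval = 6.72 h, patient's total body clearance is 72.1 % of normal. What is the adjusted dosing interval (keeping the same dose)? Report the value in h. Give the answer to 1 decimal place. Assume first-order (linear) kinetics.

To keep the same average steady-state level, dosing rate must scale with clearance.
CL ratio = 72.1 / 100 = 0.7210
New interval (same dose) = 6.72 / 0.7210 = 9.320 h

9.3 h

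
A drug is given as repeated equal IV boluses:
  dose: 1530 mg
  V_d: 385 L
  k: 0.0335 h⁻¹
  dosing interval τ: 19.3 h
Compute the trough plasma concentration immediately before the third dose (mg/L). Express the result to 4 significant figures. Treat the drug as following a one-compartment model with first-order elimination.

3.172 mg/L

C₀ per dose = Dose / Vd = 1530 / 385 = 3.974 mg/L
Fraction remaining after one interval: r = e^(−kτ) = e^(−0.03350 × 19.3) = 0.5238
Before dose 3, 2 doses have been given (aged 1τ, 2τ).
C_trough = C₀ × (r + r²) = 3.974 × (0.5238 + 0.2744) = 3.172 mg/L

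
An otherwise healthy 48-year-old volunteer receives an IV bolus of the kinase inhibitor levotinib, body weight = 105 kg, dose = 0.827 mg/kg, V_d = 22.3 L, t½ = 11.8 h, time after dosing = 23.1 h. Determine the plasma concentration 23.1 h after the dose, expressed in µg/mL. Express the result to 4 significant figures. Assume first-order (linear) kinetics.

Total dose = 0.827 × 105 = 86.84 mg
C₀ = Dose / Vd = 86.84 / 22.3 = 3.894 mg/L
k = ln2 / t½ = 0.693147 / 11.8 = 0.05874 h⁻¹
C = C₀ · e^(−k·t) = 3.894 × e^(−0.05874 × 23.1)
  = 3.894 × 0.2575 = 1.003 mg/L
(1.003 mg/L = 1.003 µg/mL)

1.003 µg/mL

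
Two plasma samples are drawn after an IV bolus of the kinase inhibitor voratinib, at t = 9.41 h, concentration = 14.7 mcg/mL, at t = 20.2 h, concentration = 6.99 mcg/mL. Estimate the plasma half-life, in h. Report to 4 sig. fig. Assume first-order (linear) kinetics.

k = ln(C₁/C₂) / (t₂ − t₁) = ln(14.7/6.99) / (20.2 − 9.41)
  = 0.7434 / 10.79 = 0.06890 h⁻¹
t½ = ln2 / k = 0.693147 / 0.06890 = 10.06 h

10.06 h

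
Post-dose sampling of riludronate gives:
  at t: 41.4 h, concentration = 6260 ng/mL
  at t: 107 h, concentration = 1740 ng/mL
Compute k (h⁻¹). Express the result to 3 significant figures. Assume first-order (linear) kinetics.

0.0195 h⁻¹

k = ln(C₁/C₂) / (t₂ − t₁) = ln(6260/1740) / (107 − 41.4)
  = 1.280 / 65.60 = 0.01951 h⁻¹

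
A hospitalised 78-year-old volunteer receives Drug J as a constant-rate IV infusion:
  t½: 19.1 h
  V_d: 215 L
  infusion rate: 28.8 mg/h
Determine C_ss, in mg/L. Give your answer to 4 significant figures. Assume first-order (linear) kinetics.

3.691 mg/L

k = ln2 / t½ = 0.693147 / 19.1 = 0.03629 h⁻¹
CL = k × Vd = 0.03629 × 215 = 7.802 L/h
At steady state Css = R₀ / CL = 28.8 / 7.802 = 3.691 mg/L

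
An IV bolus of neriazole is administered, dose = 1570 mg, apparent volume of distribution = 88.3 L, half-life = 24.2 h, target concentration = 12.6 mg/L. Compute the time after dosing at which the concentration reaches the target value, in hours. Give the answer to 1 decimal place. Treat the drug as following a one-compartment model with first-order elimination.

12.0 h

C₀ = Dose / Vd = 1570 / 88.3 = 17.78 mg/L
k = ln2 / t½ = 0.693147 / 24.2 = 0.02864 h⁻¹
t = ln(C₀ / C) / k = ln(17.78 / 12.6) / 0.02864
  = ln(1.411) / 0.02864 = 0.3443 / 0.02864 = 12.02 h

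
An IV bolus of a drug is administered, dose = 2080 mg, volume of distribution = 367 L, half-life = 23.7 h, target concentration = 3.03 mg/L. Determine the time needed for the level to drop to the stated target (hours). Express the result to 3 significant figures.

C₀ = Dose / Vd = 2080 / 367 = 5.668 mg/L
k = ln2 / t½ = 0.693147 / 23.7 = 0.02925 h⁻¹
t = ln(C₀ / C) / k = ln(5.668 / 3.03) / 0.02925
  = ln(1.871) / 0.02925 = 0.6265 / 0.02925 = 21.42 h

21.4 h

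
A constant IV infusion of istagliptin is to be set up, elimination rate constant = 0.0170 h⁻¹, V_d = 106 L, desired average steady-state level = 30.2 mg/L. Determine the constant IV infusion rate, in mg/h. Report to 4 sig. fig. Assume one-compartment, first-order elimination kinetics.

54.42 mg/h

CL = k × Vd = 0.01700 × 106 = 1.802 L/h
At steady state, infusion rate R₀ = Css × CL = 30.2 × 1.802 = 54.42 mg/h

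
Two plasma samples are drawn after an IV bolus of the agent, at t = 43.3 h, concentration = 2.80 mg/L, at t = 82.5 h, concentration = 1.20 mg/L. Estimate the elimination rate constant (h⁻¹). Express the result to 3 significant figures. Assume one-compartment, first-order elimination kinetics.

0.0216 h⁻¹

k = ln(C₁/C₂) / (t₂ − t₁) = ln(2.80/1.20) / (82.5 − 43.3)
  = 0.8473 / 39.20 = 0.02161 h⁻¹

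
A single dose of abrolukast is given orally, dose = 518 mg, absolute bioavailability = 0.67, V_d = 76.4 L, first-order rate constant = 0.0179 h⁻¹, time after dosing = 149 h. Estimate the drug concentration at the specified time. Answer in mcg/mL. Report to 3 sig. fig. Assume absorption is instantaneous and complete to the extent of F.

Amount reaching circulation = F × Dose = 0.67 × 518.0 = 347.1 mg
C₀ = F·Dose / Vd = 347.1 / 76.4 = 4.543 mg/L
C = C₀ · e^(−k·t) = 4.543 × e^(−0.01790 × 149)
  = 4.543 × 0.06945 = 0.3155 mg/L
(0.3155 mg/L = 0.3155 mcg/mL)

0.316 mcg/mL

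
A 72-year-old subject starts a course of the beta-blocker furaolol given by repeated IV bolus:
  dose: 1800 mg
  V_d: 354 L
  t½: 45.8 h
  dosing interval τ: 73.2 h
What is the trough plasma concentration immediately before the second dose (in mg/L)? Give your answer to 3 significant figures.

C₀ per dose = Dose / Vd = 1800 / 354 = 5.085 mg/L
k = ln2 / t½ = 0.693147 / 45.8 = 0.01513 h⁻¹
Fraction remaining after one interval: r = e^(−kτ) = e^(−0.01513 × 73.2) = 0.3304
Before dose 2, 1 dose has been given (aged 1τ).
C_trough = C₀ × r = 5.085 × 0.3304 = 1.680 mg/L

1.68 mg/L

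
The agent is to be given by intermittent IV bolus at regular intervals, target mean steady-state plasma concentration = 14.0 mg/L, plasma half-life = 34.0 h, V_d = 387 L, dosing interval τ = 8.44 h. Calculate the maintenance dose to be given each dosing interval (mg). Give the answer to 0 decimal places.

k = ln2 / t½ = 0.693147 / 34.0 = 0.02039 h⁻¹
CL = k × Vd = 0.02039 × 387 = 7.891 L/h
At steady state, Dose/τ = Css × CL.
Dose = Css × CL × τ = 14.0 × 7.891 × 8.44 = 932.4 mg

932 mg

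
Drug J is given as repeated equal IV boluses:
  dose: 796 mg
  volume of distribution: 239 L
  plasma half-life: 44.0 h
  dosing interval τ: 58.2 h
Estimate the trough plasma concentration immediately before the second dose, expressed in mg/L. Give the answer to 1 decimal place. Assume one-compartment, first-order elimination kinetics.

C₀ per dose = Dose / Vd = 796 / 239 = 3.331 mg/L
k = ln2 / t½ = 0.693147 / 44.0 = 0.01575 h⁻¹
Fraction remaining after one interval: r = e^(−kτ) = e^(−0.01575 × 58.2) = 0.3999
Before dose 2, 1 dose has been given (aged 1τ).
C_trough = C₀ × r = 3.331 × 0.3999 = 1.332 mg/L

1.3 mg/L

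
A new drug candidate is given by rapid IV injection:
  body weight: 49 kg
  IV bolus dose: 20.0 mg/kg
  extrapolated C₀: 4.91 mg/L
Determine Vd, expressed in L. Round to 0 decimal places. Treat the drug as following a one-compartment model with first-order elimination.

Dose = 20.0 × 49 = 980.0 mg
Vd = Dose / C₀ = 980.0 / 4.91 = 199.6 L

200 L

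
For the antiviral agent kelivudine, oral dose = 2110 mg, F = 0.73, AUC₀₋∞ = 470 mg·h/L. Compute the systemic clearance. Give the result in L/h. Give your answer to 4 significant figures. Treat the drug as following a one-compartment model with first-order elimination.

3.277 L/h

CL = F·Dose / AUC = 0.73 × 2110 / 470 = 3.277 L/h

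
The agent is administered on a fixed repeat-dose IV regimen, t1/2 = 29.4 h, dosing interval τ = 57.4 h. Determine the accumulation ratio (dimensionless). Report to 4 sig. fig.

k = ln2 / t½ = 0.693147 / 29.4 = 0.02358 h⁻¹
e^(−kτ) = e^(−0.02358 × 57.4) = 0.2583
Accumulation ratio R = 1 / (1 − e^(−kτ)) = 1 / (1 − 0.2583) = 1.348

1.348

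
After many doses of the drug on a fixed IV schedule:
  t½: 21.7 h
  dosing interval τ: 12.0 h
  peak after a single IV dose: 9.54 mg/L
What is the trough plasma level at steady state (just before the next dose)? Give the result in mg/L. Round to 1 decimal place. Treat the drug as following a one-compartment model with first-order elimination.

k = ln2 / t½ = 0.693147 / 21.7 = 0.03194 h⁻¹
e^(−kτ) = e^(−0.03194 × 12.0) = 0.6816
Accumulation ratio R = 1 / (1 − e^(−kτ)) = 1 / (1 − 0.6816) = 3.141
Steady-state trough = C₀ × R × e^(−kτ) = 9.54 × 3.141 × 0.6816 = 20.42 mg/L

20.4 mg/L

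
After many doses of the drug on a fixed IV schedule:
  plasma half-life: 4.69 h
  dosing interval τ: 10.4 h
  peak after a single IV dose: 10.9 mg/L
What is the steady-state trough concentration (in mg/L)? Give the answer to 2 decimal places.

k = ln2 / t½ = 0.693147 / 4.69 = 0.1478 h⁻¹
e^(−kτ) = e^(−0.1478 × 10.4) = 0.2150
Accumulation ratio R = 1 / (1 − e^(−kτ)) = 1 / (1 − 0.2150) = 1.274
Steady-state trough = C₀ × R × e^(−kτ) = 10.9 × 1.274 × 0.2150 = 2.986 mg/L

2.99 mg/L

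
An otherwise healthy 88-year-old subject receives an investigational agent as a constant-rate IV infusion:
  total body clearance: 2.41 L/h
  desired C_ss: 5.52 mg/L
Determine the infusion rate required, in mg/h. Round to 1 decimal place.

At steady state, infusion rate R₀ = Css × CL = 5.52 × 2.410 = 13.30 mg/h

13.3 mg/h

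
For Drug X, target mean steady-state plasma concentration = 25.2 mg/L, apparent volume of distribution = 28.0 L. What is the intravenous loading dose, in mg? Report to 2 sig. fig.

710 mg

LD = Css × Vd = 25.2 × 28.0 = 705.6 mg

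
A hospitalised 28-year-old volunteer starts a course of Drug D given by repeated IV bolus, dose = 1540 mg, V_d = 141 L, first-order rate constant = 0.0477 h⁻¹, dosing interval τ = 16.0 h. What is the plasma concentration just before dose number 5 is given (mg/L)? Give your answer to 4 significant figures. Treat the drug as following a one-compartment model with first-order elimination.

9.087 mg/L

C₀ per dose = Dose / Vd = 1540 / 141 = 10.92 mg/L
Fraction remaining after one interval: r = e^(−kτ) = e^(−0.04770 × 16.0) = 0.4662
Before dose 5, 4 doses have been given (aged 1τ, 2τ, 3τ, 4τ).
C_trough = C₀ × (r + r² + … + r^4) = C₀ × r(1−r^4)/(1−r)
        = 10.92 × 0.4662 × (1 − 0.04724) / (1 − 0.4662) = 9.087 mg/L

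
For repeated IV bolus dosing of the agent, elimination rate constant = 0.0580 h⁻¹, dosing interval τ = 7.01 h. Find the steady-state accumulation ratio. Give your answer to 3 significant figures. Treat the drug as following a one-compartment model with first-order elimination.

e^(−kτ) = e^(−0.05800 × 7.01) = 0.6659
Accumulation ratio R = 1 / (1 − e^(−kτ)) = 1 / (1 − 0.6659) = 2.993

2.99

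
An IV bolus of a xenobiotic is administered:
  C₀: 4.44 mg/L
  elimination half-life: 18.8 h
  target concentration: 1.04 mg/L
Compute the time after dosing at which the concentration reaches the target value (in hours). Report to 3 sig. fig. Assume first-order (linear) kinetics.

k = ln2 / t½ = 0.693147 / 18.8 = 0.03687 h⁻¹
t = ln(C₀ / C) / k = ln(4.440 / 1.04) / 0.03687
  = ln(4.269) / 0.03687 = 1.451 / 0.03687 = 39.35 h

39.4 h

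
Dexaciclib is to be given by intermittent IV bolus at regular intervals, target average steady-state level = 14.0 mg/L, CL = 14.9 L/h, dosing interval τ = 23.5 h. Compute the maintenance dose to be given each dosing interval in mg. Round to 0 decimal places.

4902 mg

At steady state, Dose/τ = Css × CL.
Dose = Css × CL × τ = 14.0 × 14.90 × 23.5 = 4902 mg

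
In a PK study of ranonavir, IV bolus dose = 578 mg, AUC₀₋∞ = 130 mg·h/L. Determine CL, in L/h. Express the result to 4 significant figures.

CL = Dose / AUC = 578 / 130 = 4.446 L/h

4.446 L/h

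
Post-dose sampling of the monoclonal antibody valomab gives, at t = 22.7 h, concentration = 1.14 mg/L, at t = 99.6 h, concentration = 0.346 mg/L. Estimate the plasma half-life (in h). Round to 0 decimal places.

45 h

k = ln(C₁/C₂) / (t₂ − t₁) = ln(1.14/0.346) / (99.6 − 22.7)
  = 1.192 / 76.90 = 0.01550 h⁻¹
t½ = ln2 / k = 0.693147 / 0.01550 = 44.72 h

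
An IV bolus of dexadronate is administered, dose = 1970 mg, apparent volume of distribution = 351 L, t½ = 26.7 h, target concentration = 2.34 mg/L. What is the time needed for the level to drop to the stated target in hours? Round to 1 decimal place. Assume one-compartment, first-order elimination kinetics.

C₀ = Dose / Vd = 1970 / 351 = 5.613 mg/L
k = ln2 / t½ = 0.693147 / 26.7 = 0.02596 h⁻¹
t = ln(C₀ / C) / k = ln(5.613 / 2.34) / 0.02596
  = ln(2.399) / 0.02596 = 0.8751 / 0.02596 = 33.71 h

33.7 h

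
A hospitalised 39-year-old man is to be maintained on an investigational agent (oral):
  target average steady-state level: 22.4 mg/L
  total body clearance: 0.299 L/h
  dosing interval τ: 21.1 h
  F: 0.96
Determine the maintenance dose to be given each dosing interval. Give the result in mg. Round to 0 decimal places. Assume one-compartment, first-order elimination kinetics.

147 mg

At steady state, F × (Dose/τ) = Css × CL.
Dose = Css × CL × τ / F = 22.4 × 0.2990 × 21.1 / 0.96 = 147.2 mg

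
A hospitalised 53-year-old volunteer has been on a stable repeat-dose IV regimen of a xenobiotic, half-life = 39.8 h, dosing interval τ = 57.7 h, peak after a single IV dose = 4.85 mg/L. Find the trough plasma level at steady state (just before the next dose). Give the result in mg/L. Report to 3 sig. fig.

2.80 mg/L

k = ln2 / t½ = 0.693147 / 39.8 = 0.01742 h⁻¹
e^(−kτ) = e^(−0.01742 × 57.7) = 0.3660
Accumulation ratio R = 1 / (1 − e^(−kτ)) = 1 / (1 − 0.3660) = 1.577
Steady-state trough = C₀ × R × e^(−kτ) = 4.85 × 1.577 × 0.3660 = 2.799 mg/L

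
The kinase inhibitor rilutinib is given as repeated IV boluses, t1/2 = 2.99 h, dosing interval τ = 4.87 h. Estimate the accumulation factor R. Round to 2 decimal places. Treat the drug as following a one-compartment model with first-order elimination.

1.48

k = ln2 / t½ = 0.693147 / 2.99 = 0.2318 h⁻¹
e^(−kτ) = e^(−0.2318 × 4.87) = 0.3234
Accumulation ratio R = 1 / (1 − e^(−kτ)) = 1 / (1 − 0.3234) = 1.478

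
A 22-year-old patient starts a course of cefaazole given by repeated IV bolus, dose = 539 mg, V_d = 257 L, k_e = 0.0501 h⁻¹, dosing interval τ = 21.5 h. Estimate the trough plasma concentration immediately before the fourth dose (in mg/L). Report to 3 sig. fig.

1.04 mg/L

C₀ per dose = Dose / Vd = 539 / 257 = 2.097 mg/L
Fraction remaining after one interval: r = e^(−kτ) = e^(−0.05010 × 21.5) = 0.3406
Before dose 4, 3 doses have been given (aged 1τ, 2τ, 3τ).
C_trough = C₀ × (r + r² + … + r^3) = C₀ × r(1−r^3)/(1−r)
        = 2.097 × 0.3406 × (1 − 0.03951) / (1 − 0.3406) = 1.040 mg/L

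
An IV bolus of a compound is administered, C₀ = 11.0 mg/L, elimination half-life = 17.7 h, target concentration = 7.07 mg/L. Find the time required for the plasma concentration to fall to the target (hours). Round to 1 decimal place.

k = ln2 / t½ = 0.693147 / 17.7 = 0.03916 h⁻¹
t = ln(C₀ / C) / k = ln(11.00 / 7.07) / 0.03916
  = ln(1.556) / 0.03916 = 0.4421 / 0.03916 = 11.29 h

11.3 h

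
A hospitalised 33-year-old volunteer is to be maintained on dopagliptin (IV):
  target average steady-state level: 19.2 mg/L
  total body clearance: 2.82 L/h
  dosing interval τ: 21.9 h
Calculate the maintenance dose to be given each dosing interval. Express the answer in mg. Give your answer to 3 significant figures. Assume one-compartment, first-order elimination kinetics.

1190 mg

At steady state, Dose/τ = Css × CL.
Dose = Css × CL × τ = 19.2 × 2.820 × 21.9 = 1186 mg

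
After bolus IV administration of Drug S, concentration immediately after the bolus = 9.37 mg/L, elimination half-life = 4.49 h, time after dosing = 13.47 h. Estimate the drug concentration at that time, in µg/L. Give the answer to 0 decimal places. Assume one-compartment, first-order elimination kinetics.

1171 µg/L

k = ln2 / t½ = 0.693147 / 4.49 = 0.1544 h⁻¹
t / t½ = 13.47 / 4.49 = 3 half-lives
C = C₀ × (1/2)^3 = 9.370 × 0.1250 = 1.171 mg/L
Convert: 1.171 mg/L × 1000 = 1171 µg/L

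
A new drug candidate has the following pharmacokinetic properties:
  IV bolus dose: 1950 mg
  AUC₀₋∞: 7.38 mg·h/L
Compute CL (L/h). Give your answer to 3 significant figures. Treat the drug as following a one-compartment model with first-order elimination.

CL = Dose / AUC = 1950 / 7.38 = 264.2 L/h

264 L/h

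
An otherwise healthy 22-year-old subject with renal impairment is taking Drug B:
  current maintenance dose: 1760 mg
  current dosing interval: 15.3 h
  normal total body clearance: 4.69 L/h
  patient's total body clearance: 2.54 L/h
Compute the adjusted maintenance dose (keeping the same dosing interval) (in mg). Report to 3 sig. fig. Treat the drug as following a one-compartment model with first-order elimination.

To keep the same average steady-state level, dosing rate must scale with clearance.
CL ratio = 2.54 / 4.69 = 0.5416
New dose (same interval) = 1760 × 0.5416 = 953.2 mg

953 mg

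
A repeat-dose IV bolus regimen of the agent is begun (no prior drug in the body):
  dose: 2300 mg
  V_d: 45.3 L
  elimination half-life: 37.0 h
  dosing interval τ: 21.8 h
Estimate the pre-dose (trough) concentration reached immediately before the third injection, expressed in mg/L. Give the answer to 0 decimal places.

56 mg/L

C₀ per dose = Dose / Vd = 2300 / 45.3 = 50.77 mg/L
k = ln2 / t½ = 0.693147 / 37.0 = 0.01873 h⁻¹
Fraction remaining after one interval: r = e^(−kτ) = e^(−0.01873 × 21.8) = 0.6648
Before dose 3, 2 doses have been given (aged 1τ, 2τ).
C_trough = C₀ × (r + r²) = 50.77 × (0.6648 + 0.4420) = 56.19 mg/L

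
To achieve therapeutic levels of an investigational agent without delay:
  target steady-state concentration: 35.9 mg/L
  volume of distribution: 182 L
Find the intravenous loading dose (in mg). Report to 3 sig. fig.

6530 mg

LD = Css × Vd = 35.9 × 182 = 6534 mg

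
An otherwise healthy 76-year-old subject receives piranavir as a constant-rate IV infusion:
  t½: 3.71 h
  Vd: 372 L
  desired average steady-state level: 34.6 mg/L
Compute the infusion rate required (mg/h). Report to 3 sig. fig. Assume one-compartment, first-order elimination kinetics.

k = ln2 / t½ = 0.693147 / 3.71 = 0.1868 h⁻¹
CL = k × Vd = 0.1868 × 372 = 69.49 L/h
At steady state, infusion rate R₀ = Css × CL = 34.6 × 69.49 = 2404 mg/h

2400 mg/h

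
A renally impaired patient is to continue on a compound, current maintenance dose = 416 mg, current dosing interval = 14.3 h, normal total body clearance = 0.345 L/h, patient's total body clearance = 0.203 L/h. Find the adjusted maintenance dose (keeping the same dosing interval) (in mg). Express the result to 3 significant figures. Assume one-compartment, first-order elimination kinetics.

To keep the same average steady-state level, dosing rate must scale with clearance.
CL ratio = 0.203 / 0.345 = 0.5884
New dose (same interval) = 416 × 0.5884 = 244.8 mg

245 mg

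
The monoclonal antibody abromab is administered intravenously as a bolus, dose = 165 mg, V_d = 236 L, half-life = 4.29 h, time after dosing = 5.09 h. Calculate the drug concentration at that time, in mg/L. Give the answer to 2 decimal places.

C₀ = Dose / Vd = 165.0 / 236 = 0.6992 mg/L
k = ln2 / t½ = 0.693147 / 4.29 = 0.1616 h⁻¹
C = C₀ · e^(−k·t) = 0.6992 × e^(−0.1616 × 5.09)
  = 0.6992 × 0.4393 = 0.3072 mg/L

0.31 mg/L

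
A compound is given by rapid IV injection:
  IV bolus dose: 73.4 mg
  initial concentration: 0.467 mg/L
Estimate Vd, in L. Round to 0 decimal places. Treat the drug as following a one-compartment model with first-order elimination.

157 L

Vd = Dose / C₀ = 73.40 / 0.467 = 157.2 L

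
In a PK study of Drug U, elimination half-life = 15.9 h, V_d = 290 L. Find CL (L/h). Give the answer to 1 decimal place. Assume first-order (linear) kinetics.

k = ln2 / t½ = 0.693147 / 15.9 = 0.04359 h⁻¹
CL = k × Vd = 0.04359 × 290 = 12.64 L/h

12.6 L/h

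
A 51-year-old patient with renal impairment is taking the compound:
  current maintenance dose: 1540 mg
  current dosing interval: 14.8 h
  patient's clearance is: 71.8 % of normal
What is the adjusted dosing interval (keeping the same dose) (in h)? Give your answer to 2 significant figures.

To keep the same average steady-state level, dosing rate must scale with clearance.
CL ratio = 71.8 / 100 = 0.7180
New interval (same dose) = 14.8 / 0.7180 = 20.61 h

21 h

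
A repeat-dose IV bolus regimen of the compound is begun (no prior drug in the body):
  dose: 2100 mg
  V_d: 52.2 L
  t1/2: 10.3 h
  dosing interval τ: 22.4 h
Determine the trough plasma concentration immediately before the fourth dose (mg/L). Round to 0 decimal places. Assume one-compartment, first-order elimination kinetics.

11 mg/L

C₀ per dose = Dose / Vd = 2100 / 52.2 = 40.23 mg/L
k = ln2 / t½ = 0.693147 / 10.3 = 0.06730 h⁻¹
Fraction remaining after one interval: r = e^(−kτ) = e^(−0.06730 × 22.4) = 0.2215
Before dose 4, 3 doses have been given (aged 1τ, 2τ, 3τ).
C_trough = C₀ × (r + r² + … + r^3) = C₀ × r(1−r^3)/(1−r)
        = 40.23 × 0.2215 × (1 − 0.01087) / (1 − 0.2215) = 11.32 mg/L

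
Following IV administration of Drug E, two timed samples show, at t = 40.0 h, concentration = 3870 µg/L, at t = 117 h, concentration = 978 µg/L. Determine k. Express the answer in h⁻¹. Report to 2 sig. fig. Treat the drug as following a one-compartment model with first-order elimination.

0.018 h⁻¹

k = ln(C₁/C₂) / (t₂ − t₁) = ln(3870/978) / (117 − 40.0)
  = 1.376 / 77.00 = 0.01787 h⁻¹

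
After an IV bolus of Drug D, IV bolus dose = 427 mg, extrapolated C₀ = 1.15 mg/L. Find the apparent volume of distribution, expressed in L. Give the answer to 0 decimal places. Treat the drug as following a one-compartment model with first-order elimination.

Vd = Dose / C₀ = 427.0 / 1.15 = 371.3 L

371 L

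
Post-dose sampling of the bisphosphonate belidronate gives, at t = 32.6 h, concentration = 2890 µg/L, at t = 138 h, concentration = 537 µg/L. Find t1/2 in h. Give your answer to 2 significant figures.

43 h

k = ln(C₁/C₂) / (t₂ − t₁) = ln(2890/537) / (138 − 32.6)
  = 1.683 / 105.4 = 0.01597 h⁻¹
t½ = ln2 / k = 0.693147 / 0.01597 = 43.40 h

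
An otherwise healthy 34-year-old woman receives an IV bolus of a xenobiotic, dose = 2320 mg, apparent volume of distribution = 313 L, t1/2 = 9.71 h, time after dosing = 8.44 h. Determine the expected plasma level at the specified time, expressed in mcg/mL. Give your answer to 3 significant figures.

C₀ = Dose / Vd = 2320 / 313 = 7.412 mg/L
k = ln2 / t½ = 0.693147 / 9.71 = 0.07138 h⁻¹
C = C₀ · e^(−k·t) = 7.412 × e^(−0.07138 × 8.44)
  = 7.412 × 0.5475 = 4.058 mg/L
(4.058 mg/L = 4.058 mcg/mL)

4.06 mcg/mL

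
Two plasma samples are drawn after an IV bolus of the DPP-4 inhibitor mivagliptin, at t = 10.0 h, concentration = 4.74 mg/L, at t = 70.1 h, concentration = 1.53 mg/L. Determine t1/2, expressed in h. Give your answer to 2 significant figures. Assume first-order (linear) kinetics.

37 h

k = ln(C₁/C₂) / (t₂ − t₁) = ln(4.74/1.53) / (70.1 − 10.0)
  = 1.131 / 60.10 = 0.01882 h⁻¹
t½ = ln2 / k = 0.693147 / 0.01882 = 36.83 h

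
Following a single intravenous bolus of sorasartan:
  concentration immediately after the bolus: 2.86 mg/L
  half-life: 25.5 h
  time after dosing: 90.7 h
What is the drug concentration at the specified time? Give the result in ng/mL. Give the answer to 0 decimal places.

k = ln2 / t½ = 0.693147 / 25.5 = 0.02718 h⁻¹
C = C₀ · e^(−k·t) = 2.860 × e^(−0.02718 × 90.7)
  = 2.860 × 0.08499 = 0.2431 mg/L
Convert: 0.2431 mg/L × 1000 = 243.1 ng/mL

243 ng/mL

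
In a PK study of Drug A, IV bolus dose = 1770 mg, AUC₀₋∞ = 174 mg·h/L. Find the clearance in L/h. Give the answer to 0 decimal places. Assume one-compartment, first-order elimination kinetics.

10 L/h

CL = Dose / AUC = 1770 / 174 = 10.17 L/h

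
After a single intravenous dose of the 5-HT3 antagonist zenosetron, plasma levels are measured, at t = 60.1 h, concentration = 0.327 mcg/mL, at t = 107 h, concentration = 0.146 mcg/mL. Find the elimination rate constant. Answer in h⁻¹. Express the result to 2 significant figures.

0.017 h⁻¹

k = ln(C₁/C₂) / (t₂ − t₁) = ln(0.327/0.146) / (107 − 60.1)
  = 0.8064 / 46.90 = 0.01719 h⁻¹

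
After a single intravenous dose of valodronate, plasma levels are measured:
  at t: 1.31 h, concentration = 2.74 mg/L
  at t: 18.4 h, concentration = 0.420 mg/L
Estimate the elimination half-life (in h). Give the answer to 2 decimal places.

6.32 h

k = ln(C₁/C₂) / (t₂ − t₁) = ln(2.74/0.420) / (18.4 − 1.31)
  = 1.875 / 17.09 = 0.1097 h⁻¹
t½ = ln2 / k = 0.693147 / 0.1097 = 6.319 h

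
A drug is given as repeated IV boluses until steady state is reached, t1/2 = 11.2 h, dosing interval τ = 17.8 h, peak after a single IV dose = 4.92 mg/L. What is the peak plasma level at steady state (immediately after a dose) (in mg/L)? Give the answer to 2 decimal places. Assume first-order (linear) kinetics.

7.37 mg/L

k = ln2 / t½ = 0.693147 / 11.2 = 0.06189 h⁻¹
e^(−kτ) = e^(−0.06189 × 17.8) = 0.3323
Accumulation ratio R = 1 / (1 − e^(−kτ)) = 1 / (1 − 0.3323) = 1.498
Steady-state peak = C₀ × R = 4.92 × 1.498 = 7.370 mg/L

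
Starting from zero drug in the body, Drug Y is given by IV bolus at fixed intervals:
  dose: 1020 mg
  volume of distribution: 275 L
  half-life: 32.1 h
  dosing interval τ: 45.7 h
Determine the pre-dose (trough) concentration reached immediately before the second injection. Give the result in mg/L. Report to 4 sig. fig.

1.383 mg/L

C₀ per dose = Dose / Vd = 1020 / 275 = 3.709 mg/L
k = ln2 / t½ = 0.693147 / 32.1 = 0.02159 h⁻¹
Fraction remaining after one interval: r = e^(−kτ) = e^(−0.02159 × 45.7) = 0.3728
Before dose 2, 1 dose has been given (aged 1τ).
C_trough = C₀ × r = 3.709 × 0.3728 = 1.383 mg/L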